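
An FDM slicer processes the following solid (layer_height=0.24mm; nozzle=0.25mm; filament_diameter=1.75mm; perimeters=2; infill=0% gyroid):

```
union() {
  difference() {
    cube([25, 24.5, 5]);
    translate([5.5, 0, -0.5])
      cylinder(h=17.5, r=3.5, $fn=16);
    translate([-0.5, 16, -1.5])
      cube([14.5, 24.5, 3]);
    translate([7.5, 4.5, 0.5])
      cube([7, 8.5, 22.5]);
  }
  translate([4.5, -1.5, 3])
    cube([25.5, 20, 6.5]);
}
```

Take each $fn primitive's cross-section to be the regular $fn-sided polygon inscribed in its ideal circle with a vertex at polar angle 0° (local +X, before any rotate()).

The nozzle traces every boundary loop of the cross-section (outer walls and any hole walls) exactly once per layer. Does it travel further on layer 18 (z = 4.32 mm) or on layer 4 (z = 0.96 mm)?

layer 4 (z = 0.96 mm)

Layer 18 (z = 4.32): the 25×24.5 cube contributes its full rectangle (perimeter 99.00 mm); the r=3.5 cylinder at (5.5, 0) contributes a regular 16-gon of circumradius 3.5 (perimeter = 2·16·3.500·sin(180°/16) = 21.85 mm); the cube at (-0.5, 16) does not reach this height (z outside [-1.5, 1.5]); the cube at (7.5, 4.5) is present — its section is the full 7×8.5 rectangle (perimeter 31.00 mm); Subtracting the remaining from the first: starting from the 25×24.5 cube, the r=3.5 cylinder at (5.5, 0) partially overlaps it — only the 18.75 mm² overlap (of its 37.50 mm²) is removed, clipping the outline; the 7×8.5 cube at (7.5, 4.5) lies wholly inside it (removes its full 59.50 mm² and its 31.00 mm outline becomes a hole wall) — boundary (outer + 1 inner loop) = 133.93 mm; the cube at (4.5, -1.5) is present — its section is the full 25.5×20 rectangle (perimeter 91.00 mm); Taking the union: the regions partially overlap (shared area 306.97 mm²), so the edge portions inside another operand are dropped and the merged outline is re-measured after clipping — boundary = 117.24 mm. So its perimeter = 117.24 mm. Layer 4 (z = 0.96): the 25×24.5 cube contributes its full rectangle (perimeter 99.00 mm); the r=3.5 cylinder at (5.5, 0) contributes a regular 16-gon of circumradius 3.5 (perimeter = 2·16·3.500·sin(180°/16) = 21.85 mm); the cube at (-0.5, 16) (footprint 14.5×24.5) is included at this height (perimeter 78.00 mm); the cube at (7.5, 4.5) is present — its section is the full 7×8.5 rectangle (perimeter 31.00 mm); Taking the first minus the rest: starting from the 25×24.5 cube, the r=3.5 cylinder at (5.5, 0) partially overlaps it — only the 18.75 mm² overlap (of its 37.50 mm²) is removed, clipping the outline; the 14.5×24.5 cube at (-0.5, 16) partially overlaps it — only the 119.00 mm² overlap (of its 355.25 mm²) is removed, clipping the outline; the 7×8.5 cube at (7.5, 4.5) lies wholly inside it (removes its full 59.50 mm² and its 31.00 mm outline becomes a hole wall) — boundary (outer + 1 inner loop) = 133.93 mm; the cube at (4.5, -1.5) is not intersected at this z (z outside [3, 9.5]); Combining (union): only that combined region is present, so the union is just that shape — boundary (outer + 1 inner loop) = 133.93 mm. So its perimeter = 133.93 mm. Layer 4 is larger (133.93 vs 117.24 mm).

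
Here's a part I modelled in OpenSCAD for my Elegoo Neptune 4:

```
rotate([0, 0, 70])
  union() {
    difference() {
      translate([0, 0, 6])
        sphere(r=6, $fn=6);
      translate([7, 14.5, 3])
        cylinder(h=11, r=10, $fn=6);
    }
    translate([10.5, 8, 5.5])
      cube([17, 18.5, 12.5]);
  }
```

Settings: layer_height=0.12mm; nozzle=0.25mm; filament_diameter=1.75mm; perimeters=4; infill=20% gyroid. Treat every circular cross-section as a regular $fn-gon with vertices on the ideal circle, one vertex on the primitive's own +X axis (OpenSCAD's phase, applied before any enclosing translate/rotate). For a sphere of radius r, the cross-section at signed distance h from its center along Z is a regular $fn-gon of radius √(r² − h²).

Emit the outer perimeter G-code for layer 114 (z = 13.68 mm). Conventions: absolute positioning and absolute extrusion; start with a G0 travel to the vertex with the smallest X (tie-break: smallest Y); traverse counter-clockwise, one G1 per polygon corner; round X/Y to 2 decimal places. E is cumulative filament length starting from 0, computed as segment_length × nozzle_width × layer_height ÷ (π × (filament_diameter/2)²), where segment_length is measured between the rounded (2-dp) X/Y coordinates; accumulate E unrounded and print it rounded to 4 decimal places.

G0 X-21.31 Y18.93 Z13.68
G1 X-3.93 Y12.60 E0.2307
G1 X1.89 Y28.58 E0.4428
G1 X-15.50 Y34.91 E0.6736
G1 X-21.31 Y18.93 E0.8857

At z = 13.68 mm: the sphere is absent (|z−center|=7.680 > r=6); the cylinder at (7, 14.5): section is a regular 6-gon, circumradius r=10; Subtracting the remaining from the first: the first operand is absent here, so nothing remains; the cube at (10.5, 8) is present — its section is the full 17×18.5 rectangle; Taking the union: only the 17×18.5 cube at (10.5, 8) is present, so the union is just that shape — 1 connected region; (rotated 70° about Z; rotation is an isometry so areas/perimeters/island counts are preserved). The outline is a single polygon with 4 vertices. Extrusion per mm of travel: 0.25 × 0.12 / (π × 0.875²) = 0.012473. Accumulating E over each segment gives final E = 0.8857.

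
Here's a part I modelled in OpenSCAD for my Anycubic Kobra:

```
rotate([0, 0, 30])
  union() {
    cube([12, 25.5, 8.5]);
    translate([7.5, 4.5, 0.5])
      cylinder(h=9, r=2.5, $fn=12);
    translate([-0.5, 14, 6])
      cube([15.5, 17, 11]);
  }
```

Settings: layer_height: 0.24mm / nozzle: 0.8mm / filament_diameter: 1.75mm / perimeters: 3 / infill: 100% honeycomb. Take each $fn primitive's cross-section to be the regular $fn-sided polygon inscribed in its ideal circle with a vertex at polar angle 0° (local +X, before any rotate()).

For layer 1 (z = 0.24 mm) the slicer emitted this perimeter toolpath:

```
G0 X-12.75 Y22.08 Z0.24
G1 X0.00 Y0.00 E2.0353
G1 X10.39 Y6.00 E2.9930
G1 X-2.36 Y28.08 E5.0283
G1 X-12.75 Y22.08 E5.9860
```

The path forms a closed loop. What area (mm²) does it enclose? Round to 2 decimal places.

Apply the shoelace formula to the sequence of (X, Y) vertices; enclosed area = 305.91 mm².

305.91 mm²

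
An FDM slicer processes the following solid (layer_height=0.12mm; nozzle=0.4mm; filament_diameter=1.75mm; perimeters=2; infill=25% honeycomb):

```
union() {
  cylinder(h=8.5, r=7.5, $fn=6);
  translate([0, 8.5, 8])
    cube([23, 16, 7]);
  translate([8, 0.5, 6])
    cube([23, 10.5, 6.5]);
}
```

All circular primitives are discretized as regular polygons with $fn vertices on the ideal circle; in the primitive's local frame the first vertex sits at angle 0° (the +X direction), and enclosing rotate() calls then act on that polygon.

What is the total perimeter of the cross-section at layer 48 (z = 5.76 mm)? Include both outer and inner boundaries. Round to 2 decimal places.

45.00 mm

At z = 5.76 mm: the cylinder: section is a regular 6-gon, circumradius r=7.5 (perimeter = 2·6·7.500·sin(180°/6) = 45.00 mm); the cube at (0, 8.5) is absent (z outside [8, 15]); the cube at (8, 0.5) does not reach this height (z outside [6, 12.5]); Merging all regions: only the r=7.5 cylinder is present, so the union is just that shape — boundary = 45.00 mm. Overall, the cross-section is a single solid region. Total boundary length (outer) = 45.00 mm.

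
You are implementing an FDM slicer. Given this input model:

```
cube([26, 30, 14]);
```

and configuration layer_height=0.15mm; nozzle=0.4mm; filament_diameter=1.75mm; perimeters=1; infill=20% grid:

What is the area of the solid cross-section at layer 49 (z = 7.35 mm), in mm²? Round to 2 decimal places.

At z = 7.35 mm: the cube is present — its section is the full 26×30 rectangle (area 780.00 mm²). Overall, the cross-section is a single solid region. Net area = 780.00 mm².

780.00 mm²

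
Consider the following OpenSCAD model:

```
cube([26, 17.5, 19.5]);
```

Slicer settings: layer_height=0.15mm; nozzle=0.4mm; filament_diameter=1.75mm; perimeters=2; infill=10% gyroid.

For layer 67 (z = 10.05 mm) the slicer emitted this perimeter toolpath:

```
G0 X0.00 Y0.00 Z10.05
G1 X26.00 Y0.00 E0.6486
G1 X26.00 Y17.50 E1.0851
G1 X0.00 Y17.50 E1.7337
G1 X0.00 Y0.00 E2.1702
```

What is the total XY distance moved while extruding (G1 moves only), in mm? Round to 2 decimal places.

Sum the Euclidean lengths of each G1 segment: total = 87.00 mm.

87.00 mm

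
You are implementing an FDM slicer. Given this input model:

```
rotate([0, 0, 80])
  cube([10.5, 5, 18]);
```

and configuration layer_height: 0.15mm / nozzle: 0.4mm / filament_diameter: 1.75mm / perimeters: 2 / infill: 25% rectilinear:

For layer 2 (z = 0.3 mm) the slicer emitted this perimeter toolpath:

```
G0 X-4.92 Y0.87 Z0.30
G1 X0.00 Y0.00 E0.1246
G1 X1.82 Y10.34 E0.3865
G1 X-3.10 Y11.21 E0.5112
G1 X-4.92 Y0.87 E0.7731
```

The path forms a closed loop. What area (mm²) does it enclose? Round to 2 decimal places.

Apply the shoelace formula to the sequence of (X, Y) vertices; enclosed area = 52.46 mm².

52.46 mm²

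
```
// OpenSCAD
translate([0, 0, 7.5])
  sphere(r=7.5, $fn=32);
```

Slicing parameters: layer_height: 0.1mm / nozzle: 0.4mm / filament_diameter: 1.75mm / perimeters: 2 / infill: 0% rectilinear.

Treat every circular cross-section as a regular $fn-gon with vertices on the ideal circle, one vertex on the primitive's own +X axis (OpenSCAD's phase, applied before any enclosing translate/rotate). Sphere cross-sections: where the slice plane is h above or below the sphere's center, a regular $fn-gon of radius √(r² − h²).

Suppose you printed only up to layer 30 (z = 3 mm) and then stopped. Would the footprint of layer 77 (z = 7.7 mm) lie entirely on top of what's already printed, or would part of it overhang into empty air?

Compare the two slices. At z = 3: the r=7.5 sphere contributes a regular 32-gon of circumradius √(7.5²−4.5²) = 6.000 (area = (32/2)·6.000²·sin(360°/32) = 112.37 mm²). At z = 7.7: the r=7.5 sphere contributes a regular 32-gon of circumradius √(7.5²−0.2²) = 7.497 (area = (32/2)·7.497²·sin(360°/32) = 175.46 mm²). Checking containment: at z = 7.7 the cross-section extends beyond the z = 3 cross-section by about 63.08 mm².

part overhangs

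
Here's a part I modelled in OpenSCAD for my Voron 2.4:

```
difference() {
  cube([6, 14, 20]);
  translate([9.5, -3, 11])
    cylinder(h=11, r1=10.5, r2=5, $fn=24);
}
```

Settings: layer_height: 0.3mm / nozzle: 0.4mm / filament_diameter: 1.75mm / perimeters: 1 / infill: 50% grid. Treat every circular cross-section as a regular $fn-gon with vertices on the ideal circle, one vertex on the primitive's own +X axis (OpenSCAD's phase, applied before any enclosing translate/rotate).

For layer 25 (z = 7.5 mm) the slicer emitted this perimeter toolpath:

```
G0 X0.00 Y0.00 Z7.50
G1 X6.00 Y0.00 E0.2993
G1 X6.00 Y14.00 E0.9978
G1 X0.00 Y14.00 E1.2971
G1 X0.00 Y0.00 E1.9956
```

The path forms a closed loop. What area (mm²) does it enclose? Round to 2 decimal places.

84.00 mm²

Apply the shoelace formula to the sequence of (X, Y) vertices; enclosed area = 84.00 mm².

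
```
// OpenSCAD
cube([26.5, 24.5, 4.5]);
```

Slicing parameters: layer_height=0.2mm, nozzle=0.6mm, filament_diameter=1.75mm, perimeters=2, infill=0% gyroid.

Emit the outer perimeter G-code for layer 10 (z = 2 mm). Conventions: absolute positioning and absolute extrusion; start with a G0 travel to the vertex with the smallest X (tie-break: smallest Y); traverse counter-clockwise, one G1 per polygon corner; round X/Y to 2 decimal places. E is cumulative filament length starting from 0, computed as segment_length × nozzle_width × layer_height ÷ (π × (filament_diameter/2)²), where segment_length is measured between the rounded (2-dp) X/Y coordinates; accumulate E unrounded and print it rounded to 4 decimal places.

At z = 2 mm: the 26.5×24.5 cube contributes its full rectangle. The outline is a single polygon with 4 vertices. Extrusion per mm of travel: 0.6 × 0.2 / (π × 0.875²) = 0.049890. Accumulating E over each segment gives final E = 5.0888.

G0 X0.00 Y0.00 Z2.00
G1 X26.50 Y0.00 E1.3221
G1 X26.50 Y24.50 E2.5444
G1 X0.00 Y24.50 E3.8665
G1 X0.00 Y0.00 E5.0888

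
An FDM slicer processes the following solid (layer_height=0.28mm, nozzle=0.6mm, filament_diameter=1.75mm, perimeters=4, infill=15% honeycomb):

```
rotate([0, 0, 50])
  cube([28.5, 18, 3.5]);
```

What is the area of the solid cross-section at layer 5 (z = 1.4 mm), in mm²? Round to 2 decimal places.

At z = 1.4 mm: the cube (footprint 28.5×18) is included at this height (area 513.00 mm²); (rotated 50° about Z; rotation is an isometry so areas/perimeters/island counts are preserved). Overall, the cross-section is a single solid region. Net area = 513.00 mm².

513.00 mm²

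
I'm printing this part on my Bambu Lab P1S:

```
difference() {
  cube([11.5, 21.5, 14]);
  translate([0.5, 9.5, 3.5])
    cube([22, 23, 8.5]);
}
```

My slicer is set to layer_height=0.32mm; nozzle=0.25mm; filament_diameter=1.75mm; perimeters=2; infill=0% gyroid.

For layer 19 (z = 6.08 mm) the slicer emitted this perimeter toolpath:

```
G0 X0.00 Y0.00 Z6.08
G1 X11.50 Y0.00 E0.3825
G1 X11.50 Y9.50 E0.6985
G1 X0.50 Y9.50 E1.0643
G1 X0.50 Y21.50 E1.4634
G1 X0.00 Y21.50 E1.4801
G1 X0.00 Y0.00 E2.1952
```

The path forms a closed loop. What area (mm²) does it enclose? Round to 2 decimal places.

Apply the shoelace formula to the sequence of (X, Y) vertices; enclosed area = 115.25 mm².

115.25 mm²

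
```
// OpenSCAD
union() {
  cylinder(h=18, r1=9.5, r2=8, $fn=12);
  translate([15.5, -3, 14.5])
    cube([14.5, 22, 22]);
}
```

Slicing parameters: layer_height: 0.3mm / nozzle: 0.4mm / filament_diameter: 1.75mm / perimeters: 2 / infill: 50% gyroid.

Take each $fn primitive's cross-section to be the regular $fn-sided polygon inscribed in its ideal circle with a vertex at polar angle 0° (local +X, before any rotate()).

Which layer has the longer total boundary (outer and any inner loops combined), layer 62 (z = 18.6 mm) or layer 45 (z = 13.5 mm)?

Layer 62 (z = 18.6): the cone is not intersected at this z (z outside [0, 18]); the 14.5×22 cube at (15.5, -3) contributes its full rectangle (perimeter 73.00 mm); Taking the union: only the 14.5×22 cube at (15.5, -3) is present, so the union is just that shape — boundary = 73.00 mm. So its perimeter = 73.00 mm. Layer 45 (z = 13.5): the cone contributes a regular 12-gon of circumradius 8.375 (interpolated between r1=9.5 and r2=8 at t=0.750) (perimeter = 2·12·8.375·sin(180°/12) = 52.02 mm); the cube at (15.5, -3) is not intersected at this z (z outside [14.5, 36.5]); Combining (union): only the cone is present, so the union is just that shape — boundary = 52.02 mm. So its perimeter = 52.02 mm. Layer 62 is larger (73.00 vs 52.02 mm).

layer 62 (z = 18.6 mm)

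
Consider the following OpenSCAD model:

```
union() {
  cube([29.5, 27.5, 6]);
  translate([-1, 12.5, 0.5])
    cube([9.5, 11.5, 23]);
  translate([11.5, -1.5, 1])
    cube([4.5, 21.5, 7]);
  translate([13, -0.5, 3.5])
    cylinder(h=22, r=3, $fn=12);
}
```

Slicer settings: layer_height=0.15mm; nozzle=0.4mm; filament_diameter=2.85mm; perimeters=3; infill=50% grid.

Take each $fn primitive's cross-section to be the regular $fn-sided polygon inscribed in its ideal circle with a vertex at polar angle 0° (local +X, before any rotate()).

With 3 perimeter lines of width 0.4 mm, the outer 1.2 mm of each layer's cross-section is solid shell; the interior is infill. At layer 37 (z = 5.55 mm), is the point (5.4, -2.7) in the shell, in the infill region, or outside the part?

At z = 5.55 mm: the cube (footprint 29.5×27.5) is included at this height; the cube at (-1, 12.5) is present — its section is the full 9.5×11.5 rectangle; the 4.5×21.5 cube at (11.5, -1.5) contributes its full rectangle; the cylinder at (13, -0.5): section is a regular 12-gon, circumradius r=3; Taking the union: the regions partially overlap (shared area 204.90 mm²), so overlapping operands fuse into one piece — 1 connected region. Overall, the cross-section is a single solid region. The nearest boundary edge runs (10.13, 0.00)→(0.00, 0.00); distance from the point to it = 2.70 mm. The point is not inside any of the regions above, so it lies outside the cross-section (2.70 mm from the nearest boundary).

outside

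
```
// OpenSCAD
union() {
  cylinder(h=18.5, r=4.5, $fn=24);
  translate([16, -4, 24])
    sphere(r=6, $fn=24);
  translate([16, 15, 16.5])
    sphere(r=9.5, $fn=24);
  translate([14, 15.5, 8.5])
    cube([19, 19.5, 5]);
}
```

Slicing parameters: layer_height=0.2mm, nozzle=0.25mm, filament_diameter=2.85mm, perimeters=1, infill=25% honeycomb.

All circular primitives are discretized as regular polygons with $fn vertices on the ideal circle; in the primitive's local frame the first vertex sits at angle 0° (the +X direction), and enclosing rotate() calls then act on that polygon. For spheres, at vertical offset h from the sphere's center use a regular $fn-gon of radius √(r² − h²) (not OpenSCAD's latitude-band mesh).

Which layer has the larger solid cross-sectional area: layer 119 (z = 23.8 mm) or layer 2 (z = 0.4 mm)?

layer 119 (z = 23.8 mm)

Layer 119 (z = 23.8): the cylinder does not reach this height (z outside [0, 18.5]); the sphere at (16, -4): section is a regular 24-gon, circumradius = √(r²−h²) = √(6²−0.2²) = 5.997 (area = (24/2)·5.997²·sin(360°/24) = 111.69 mm²); the r=9.5 sphere at (16, 15) slices to a regular 24-gon of circumradius 6.079 (√(r²−h²) with h=7.3 from center) (area = (24/2)·6.079²·sin(360°/24) = 114.79 mm²); the cube at (14, 15.5) is not intersected at this z (z outside [8.5, 13.5]); Taking the union: the 2 present regions are separate (no shared area or edge), so areas and boundary lengths simply add and each stays a separate island — area = 226.48 mm². So its area = 226.48 mm². Layer 2 (z = 0.4): the cylinder: section is a regular 24-gon, circumradius r=4.5 (area = (24/2)·4.500²·sin(360°/24) = 62.89 mm²); the sphere at (16, -4) is not intersected at this z (|z−center|=23.600 > r=6); the sphere at (16, 15) is absent (|z−center|=16.100 > r=9.5); the cube at (14, 15.5) does not reach this height (z outside [8.5, 13.5]); Merging all regions: only the r=4.5 cylinder is present, so the union is just that shape — area = 62.89 mm². So its area = 62.89 mm². Layer 119 is larger (226.48 vs 62.89 mm²).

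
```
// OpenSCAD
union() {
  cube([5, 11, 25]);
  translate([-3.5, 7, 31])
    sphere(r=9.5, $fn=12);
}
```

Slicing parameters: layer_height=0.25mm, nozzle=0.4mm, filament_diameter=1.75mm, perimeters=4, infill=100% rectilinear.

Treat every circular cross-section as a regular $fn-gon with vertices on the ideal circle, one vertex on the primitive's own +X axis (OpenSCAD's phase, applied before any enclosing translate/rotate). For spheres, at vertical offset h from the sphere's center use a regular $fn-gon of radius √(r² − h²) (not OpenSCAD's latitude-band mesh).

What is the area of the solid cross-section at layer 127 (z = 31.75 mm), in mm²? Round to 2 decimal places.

At z = 31.75 mm: the cube does not reach this height (z outside [0, 25]); the sphere at (-3.5, 7): section is a regular 12-gon, circumradius = √(r²−h²) = √(9.5²−0.75²) = 9.470 (area = (12/2)·9.470²·sin(360°/12) = 269.06 mm²); Merging all regions: only the r=9.5 sphere at (-3.5, 7) is present, so the union is just that shape — area = 269.06 mm². Overall, the cross-section is a single solid region. Net area = 269.06 mm².

269.06 mm²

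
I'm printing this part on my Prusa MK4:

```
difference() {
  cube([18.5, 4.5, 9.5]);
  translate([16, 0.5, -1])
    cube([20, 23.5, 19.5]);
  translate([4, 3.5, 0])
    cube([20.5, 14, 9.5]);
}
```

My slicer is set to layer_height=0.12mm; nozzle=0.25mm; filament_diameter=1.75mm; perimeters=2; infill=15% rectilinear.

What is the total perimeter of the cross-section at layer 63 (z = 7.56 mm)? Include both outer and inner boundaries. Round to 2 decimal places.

46.00 mm

At z = 7.56 mm: the cube is present — its section is the full 18.5×4.5 rectangle (perimeter 46.00 mm); the 20×23.5 cube at (16, 0.5) contributes its full rectangle (perimeter 87.00 mm); the cube at (4, 3.5) is present — its section is the full 20.5×14 rectangle (perimeter 69.00 mm); Subtracting the remaining from the first: starting from the 18.5×4.5 cube, the 20×23.5 cube at (16, 0.5) partially overlaps it — only the 10.00 mm² overlap (of its 470.00 mm²) is removed, clipping the outline; the 20.5×14 cube at (4, 3.5) partially overlaps it — only the 12.00 mm² overlap (of its 287.00 mm²) is removed, clipping the outline — boundary = 46.00 mm. Overall, the cross-section is a single solid region. Total boundary length (outer) = 46.00 mm.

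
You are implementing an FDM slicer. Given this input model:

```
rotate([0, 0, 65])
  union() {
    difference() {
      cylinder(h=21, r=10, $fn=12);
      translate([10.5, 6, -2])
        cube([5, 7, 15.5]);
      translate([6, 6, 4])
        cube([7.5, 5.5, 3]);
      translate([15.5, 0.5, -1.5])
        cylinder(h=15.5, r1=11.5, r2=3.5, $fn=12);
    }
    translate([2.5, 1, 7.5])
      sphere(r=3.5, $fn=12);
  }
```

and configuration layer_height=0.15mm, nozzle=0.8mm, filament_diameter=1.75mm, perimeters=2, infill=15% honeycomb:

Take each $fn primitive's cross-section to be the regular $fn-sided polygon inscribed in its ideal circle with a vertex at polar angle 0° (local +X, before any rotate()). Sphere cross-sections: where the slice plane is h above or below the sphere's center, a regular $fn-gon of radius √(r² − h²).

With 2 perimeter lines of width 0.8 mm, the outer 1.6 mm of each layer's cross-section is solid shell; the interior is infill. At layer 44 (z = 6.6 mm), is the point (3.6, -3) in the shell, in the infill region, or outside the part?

infill

At z = 6.6 mm: the r=10 cylinder contributes a regular 12-gon of circumradius 10; the cube at (10.5, 6) is present — its section is the full 5×7 rectangle; the cube at (6, 6) is present — its section is the full 7.5×5.5 rectangle; the cone at (15.5, 0.5) (r1=11.5→r2=3.5) has section circumradius 7.319 here — a regular 12-gon; After the difference (first − rest): starting from the r=10 cylinder, the 5×7 cube at (10.5, 6) misses the remaining region (no effect); the 7.5×5.5 cube at (6, 6) partially overlaps it — only the 1.38 mm² overlap (of its 41.25 mm²) is removed, clipping the outline; the cone at (15.5, 0.5) partially overlaps it — only the 6.14 mm² overlap (of its 160.72 mm²) is removed, clipping the outline — 1 connected region; the r=3.5 sphere at (2.5, 1) contributes a regular 12-gon of circumradius √(3.5²−0.9²) = 3.382; Taking the union: the r=3.5 sphere at (2.5, 1) lies entirely inside that combined region, so the union is just that combined region — 1 connected region; (rotated 65° about Z; rotation is an isometry so areas/perimeters/island counts are preserved). Overall, the cross-section is a single solid region. Undo the 65° rotation: the query point maps to (-1.197, -4.531) in the un-rotated model frame. The nearest boundary edge runs (-0.00, -10.00)→(-5.00, -8.66); distance from the point to it = 4.97 mm. The point is inside the cross-section and 4.97 mm from the nearest boundary — more than the 1.6 mm shell width (2 × 0.8), so it's in the infill interior.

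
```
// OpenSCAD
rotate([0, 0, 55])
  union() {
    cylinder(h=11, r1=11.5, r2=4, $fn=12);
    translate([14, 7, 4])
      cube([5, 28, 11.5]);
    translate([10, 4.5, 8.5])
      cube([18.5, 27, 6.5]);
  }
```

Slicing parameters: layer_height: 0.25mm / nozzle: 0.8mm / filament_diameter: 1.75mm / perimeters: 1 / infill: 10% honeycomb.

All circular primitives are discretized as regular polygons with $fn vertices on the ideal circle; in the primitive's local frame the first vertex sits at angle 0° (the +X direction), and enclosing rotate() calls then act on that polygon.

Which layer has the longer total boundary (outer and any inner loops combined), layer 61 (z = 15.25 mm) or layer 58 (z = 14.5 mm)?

Layer 61 (z = 15.25): the cone is not intersected at this z (z outside [0, 11]); the cube at (14, 7) (footprint 5×28) is included at this height (perimeter 66.00 mm); the cube at (10, 4.5) is not intersected at this z (z outside [8.5, 15]); Taking the union: only the 5×28 cube at (14, 7) is present, so the union is just that shape — boundary = 66.00 mm; (whole slice rotated 55° about Z — lengths, areas and connectivity unchanged). So its perimeter = 66.00 mm. Layer 58 (z = 14.5): the cone does not reach this height (z outside [0, 11]); the cube at (14, 7) is present — its section is the full 5×28 rectangle (perimeter 66.00 mm); the 18.5×27 cube at (10, 4.5) contributes its full rectangle (perimeter 91.00 mm); Merging all regions: the regions partially overlap (shared area 122.50 mm²), so the edge portions inside another operand are dropped and the merged outline is re-measured after clipping — boundary = 98.00 mm; (rotated 55° about Z; rotation is an isometry so areas/perimeters/island counts are preserved). So its perimeter = 98.00 mm. Layer 58 is larger (98.00 vs 66.00 mm).

layer 58 (z = 14.5 mm)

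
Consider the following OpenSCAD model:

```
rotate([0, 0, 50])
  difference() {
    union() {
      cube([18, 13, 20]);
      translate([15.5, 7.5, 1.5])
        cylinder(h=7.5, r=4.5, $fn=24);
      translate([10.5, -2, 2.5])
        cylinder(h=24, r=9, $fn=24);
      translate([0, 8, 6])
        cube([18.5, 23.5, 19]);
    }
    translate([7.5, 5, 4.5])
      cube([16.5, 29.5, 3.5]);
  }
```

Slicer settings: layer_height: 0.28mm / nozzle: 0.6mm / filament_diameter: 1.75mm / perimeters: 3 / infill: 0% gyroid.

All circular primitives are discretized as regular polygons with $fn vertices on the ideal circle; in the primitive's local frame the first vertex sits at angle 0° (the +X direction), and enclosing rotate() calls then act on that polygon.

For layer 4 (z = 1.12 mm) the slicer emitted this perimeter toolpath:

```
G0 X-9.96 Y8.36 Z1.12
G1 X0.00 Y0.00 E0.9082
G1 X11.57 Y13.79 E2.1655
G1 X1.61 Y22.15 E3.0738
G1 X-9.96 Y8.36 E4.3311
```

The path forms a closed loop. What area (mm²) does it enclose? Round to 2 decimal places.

Apply the shoelace formula to the sequence of (X, Y) vertices; enclosed area = 234.07 mm².

234.07 mm²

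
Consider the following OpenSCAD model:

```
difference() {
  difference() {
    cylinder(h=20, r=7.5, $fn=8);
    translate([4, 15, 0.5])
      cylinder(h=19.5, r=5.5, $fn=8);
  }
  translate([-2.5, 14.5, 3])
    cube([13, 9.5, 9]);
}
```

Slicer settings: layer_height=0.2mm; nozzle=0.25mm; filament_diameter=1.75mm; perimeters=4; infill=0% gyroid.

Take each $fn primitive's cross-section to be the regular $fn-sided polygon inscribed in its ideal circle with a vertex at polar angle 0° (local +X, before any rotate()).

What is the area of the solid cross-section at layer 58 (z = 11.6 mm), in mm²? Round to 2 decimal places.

At z = 11.6 mm: the r=7.5 cylinder contributes a regular 8-gon of circumradius 7.5 (area = (8/2)·7.500²·sin(360°/8) = 159.10 mm²); the r=5.5 cylinder at (4, 15) contributes a regular 8-gon of circumradius 5.5 (area = (8/2)·5.500²·sin(360°/8) = 85.56 mm²); Taking the first minus the rest: starting from the r=7.5 cylinder (159.10 mm²), the r=5.5 cylinder at (4, 15) misses the remaining region (no effect) — area = 159.10 mm²; the cube at (-2.5, 14.5) (footprint 13×9.5) is included at this height (area 123.50 mm²); Subtracting the remaining from the first: starting from the result so far (159.10 mm²), the 13×9.5 cube at (-2.5, 14.5) misses the remaining region (no effect) — area = 159.10 mm². Overall, the cross-section is a single solid region. Net area = 159.10 mm².

159.10 mm²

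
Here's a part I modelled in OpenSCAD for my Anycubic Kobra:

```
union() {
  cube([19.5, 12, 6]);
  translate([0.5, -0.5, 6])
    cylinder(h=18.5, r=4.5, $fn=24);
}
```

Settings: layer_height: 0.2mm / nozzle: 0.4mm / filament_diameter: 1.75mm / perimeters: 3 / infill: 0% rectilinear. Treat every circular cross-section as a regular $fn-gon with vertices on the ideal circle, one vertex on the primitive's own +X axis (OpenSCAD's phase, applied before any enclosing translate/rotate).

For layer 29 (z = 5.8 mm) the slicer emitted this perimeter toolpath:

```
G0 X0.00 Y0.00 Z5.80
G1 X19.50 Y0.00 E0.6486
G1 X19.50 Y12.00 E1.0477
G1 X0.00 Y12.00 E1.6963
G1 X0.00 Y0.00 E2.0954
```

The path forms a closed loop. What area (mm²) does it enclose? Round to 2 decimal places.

234.00 mm²

Apply the shoelace formula to the sequence of (X, Y) vertices; enclosed area = 234.00 mm².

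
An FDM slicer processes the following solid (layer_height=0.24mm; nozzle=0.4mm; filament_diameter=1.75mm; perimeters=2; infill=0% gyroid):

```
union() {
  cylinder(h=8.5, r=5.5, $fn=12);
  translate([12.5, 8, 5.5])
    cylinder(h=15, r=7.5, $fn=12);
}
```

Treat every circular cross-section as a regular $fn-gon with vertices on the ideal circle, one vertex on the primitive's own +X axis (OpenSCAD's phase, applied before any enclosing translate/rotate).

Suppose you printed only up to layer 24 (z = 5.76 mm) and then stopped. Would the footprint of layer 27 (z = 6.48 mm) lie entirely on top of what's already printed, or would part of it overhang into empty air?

entirely on top

Compare the two slices. At z = 5.76: the r=5.5 cylinder gives a regular 12-gon of circumradius 5.5 (constant along its height) (area = (12/2)·5.500²·sin(360°/12) = 90.75 mm²); the cylinder at (12.5, 8): section is a regular 12-gon, circumradius r=7.5 (area = (12/2)·7.500²·sin(360°/12) = 168.75 mm²); Combining (union): the 2 present regions are separate (no shared area or edge), so areas and boundary lengths simply add and each stays a separate island — area = 259.50 mm². At z = 6.48: the r=5.5 cylinder contributes a regular 12-gon of circumradius 5.5 (area = (12/2)·5.500²·sin(360°/12) = 90.75 mm²); the cylinder at (12.5, 8): section is a regular 12-gon, circumradius r=7.5 (area = (12/2)·7.500²·sin(360°/12) = 168.75 mm²); Merging all regions: the 2 present regions are separate (no shared area or edge), so areas and boundary lengths simply add and each stays a separate island — area = 259.50 mm². Checking containment: the cross-section at z = 6.48 is a subset of the cross-section at z = 5.76.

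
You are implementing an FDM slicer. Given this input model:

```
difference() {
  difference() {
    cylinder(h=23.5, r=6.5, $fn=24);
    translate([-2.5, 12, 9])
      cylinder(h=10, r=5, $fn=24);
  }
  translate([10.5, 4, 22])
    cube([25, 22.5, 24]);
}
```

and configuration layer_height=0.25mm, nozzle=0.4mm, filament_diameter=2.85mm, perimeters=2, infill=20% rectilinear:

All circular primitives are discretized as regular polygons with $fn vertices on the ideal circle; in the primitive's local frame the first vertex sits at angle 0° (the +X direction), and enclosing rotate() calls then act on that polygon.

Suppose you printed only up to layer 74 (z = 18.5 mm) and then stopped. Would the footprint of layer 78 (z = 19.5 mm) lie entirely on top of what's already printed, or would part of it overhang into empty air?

entirely on top

Compare the two slices. At z = 18.5: the cylinder: section is a regular 24-gon, circumradius r=6.5 (area = (24/2)·6.500²·sin(360°/24) = 131.22 mm²); the r=5 cylinder at (-2.5, 12) gives a regular 24-gon of circumradius 5 (constant along its height) (area = (24/2)·5.000²·sin(360°/24) = 77.65 mm²); Subtracting the remaining from the first: starting from the r=6.5 cylinder (131.22 mm²), the r=5 cylinder at (-2.5, 12) misses the remaining region (no effect) — area = 131.22 mm²; the cube at (10.5, 4) is absent (z outside [22, 46]); Subtracting the remaining from the first: none of the subtracted shapes is present at this height, so that combined region is unchanged — area = 131.22 mm². At z = 19.5: the cylinder: section is a regular 24-gon, circumradius r=6.5 (area = (24/2)·6.500²·sin(360°/24) = 131.22 mm²); the cylinder at (-2.5, 12) does not reach this height (z outside [9, 19]); Taking the first minus the rest: none of the subtracted shapes is present at this height, so the r=6.5 cylinder is unchanged — area = 131.22 mm²; the cube at (10.5, 4) is absent (z outside [22, 46]); Taking the first minus the rest: none of the subtracted shapes is present at this height, so the result so far is unchanged — area = 131.22 mm². Checking containment: the cross-section at z = 19.5 is a subset of the cross-section at z = 18.5.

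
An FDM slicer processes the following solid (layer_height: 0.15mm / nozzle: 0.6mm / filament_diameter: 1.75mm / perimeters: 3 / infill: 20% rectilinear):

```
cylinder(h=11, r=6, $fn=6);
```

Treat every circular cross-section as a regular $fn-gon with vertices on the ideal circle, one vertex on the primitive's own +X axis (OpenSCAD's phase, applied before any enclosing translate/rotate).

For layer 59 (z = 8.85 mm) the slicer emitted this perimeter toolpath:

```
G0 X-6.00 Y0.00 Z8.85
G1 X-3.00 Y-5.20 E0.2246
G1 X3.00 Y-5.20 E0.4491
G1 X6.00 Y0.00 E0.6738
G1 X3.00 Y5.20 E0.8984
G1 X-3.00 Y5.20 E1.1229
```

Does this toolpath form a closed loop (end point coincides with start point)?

Start point (G0): (-6.00, 0.00). End point (last G1): the path does not return to the start — open.

no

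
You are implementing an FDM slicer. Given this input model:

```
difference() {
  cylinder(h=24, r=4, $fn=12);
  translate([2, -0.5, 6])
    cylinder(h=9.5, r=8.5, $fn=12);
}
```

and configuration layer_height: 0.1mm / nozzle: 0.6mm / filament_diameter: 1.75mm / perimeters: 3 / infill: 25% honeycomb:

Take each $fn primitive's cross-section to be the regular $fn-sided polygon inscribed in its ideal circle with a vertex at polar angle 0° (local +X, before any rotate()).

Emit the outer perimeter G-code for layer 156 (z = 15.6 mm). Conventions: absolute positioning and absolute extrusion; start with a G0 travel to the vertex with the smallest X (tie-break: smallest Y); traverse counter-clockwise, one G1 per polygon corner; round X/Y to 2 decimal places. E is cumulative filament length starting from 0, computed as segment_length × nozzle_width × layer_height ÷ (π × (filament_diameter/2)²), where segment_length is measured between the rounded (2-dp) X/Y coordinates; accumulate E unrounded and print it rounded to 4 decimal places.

G0 X-4.00 Y0.00 Z15.60
G1 X-3.46 Y-2.00 E0.0517
G1 X-2.00 Y-3.46 E0.1032
G1 X0.00 Y-4.00 E0.1549
G1 X2.00 Y-3.46 E0.2065
G1 X3.46 Y-2.00 E0.2580
G1 X4.00 Y0.00 E0.3097
G1 X3.46 Y2.00 E0.3614
G1 X2.00 Y3.46 E0.4129
G1 X0.00 Y4.00 E0.4646
G1 X-2.00 Y3.46 E0.5163
G1 X-3.46 Y2.00 E0.5678
G1 X-4.00 Y0.00 E0.6194

At z = 15.6 mm: the r=4 cylinder contributes a regular 12-gon of circumradius 4; the cylinder at (2, -0.5) is not intersected at this z (z outside [6, 15.5]); Subtracting the remaining from the first: none of the subtracted shapes is present at this height, so the r=4 cylinder is unchanged — 1 connected region. The outline is a single polygon with 12 vertices. Extrusion per mm of travel: 0.6 × 0.1 / (π × 0.875²) = 0.024945. Accumulating E over each segment gives final E = 0.6194.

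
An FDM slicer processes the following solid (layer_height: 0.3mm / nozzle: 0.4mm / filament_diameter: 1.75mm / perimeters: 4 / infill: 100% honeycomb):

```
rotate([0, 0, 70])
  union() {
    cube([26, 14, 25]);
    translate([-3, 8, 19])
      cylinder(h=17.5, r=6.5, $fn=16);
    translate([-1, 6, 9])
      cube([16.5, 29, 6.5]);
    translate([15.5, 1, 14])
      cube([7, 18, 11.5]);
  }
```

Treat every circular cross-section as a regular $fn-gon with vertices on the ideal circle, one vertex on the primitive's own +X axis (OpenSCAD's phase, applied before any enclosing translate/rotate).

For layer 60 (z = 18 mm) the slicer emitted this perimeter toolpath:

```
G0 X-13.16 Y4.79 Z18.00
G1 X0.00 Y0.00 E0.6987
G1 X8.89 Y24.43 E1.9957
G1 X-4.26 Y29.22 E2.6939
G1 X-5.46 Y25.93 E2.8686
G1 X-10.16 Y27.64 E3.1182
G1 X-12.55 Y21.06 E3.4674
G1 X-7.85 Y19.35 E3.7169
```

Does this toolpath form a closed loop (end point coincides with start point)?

Start point (G0): (-13.16, 4.79). End point (last G1): the path does not return to the start — open.

no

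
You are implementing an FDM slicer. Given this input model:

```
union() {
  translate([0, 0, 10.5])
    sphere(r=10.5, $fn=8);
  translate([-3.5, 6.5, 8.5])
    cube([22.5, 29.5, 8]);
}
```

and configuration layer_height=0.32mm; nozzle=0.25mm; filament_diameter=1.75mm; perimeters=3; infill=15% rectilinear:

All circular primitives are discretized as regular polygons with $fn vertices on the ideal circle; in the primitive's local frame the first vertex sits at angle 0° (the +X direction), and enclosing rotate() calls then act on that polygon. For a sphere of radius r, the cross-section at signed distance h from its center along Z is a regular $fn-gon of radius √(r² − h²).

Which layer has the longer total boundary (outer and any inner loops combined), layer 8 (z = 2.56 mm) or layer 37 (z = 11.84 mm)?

layer 37 (z = 11.84 mm)

Layer 8 (z = 2.56): the r=10.5 sphere slices to a regular 8-gon of circumradius 6.871 (√(r²−h²) with h=7.94 from center) (perimeter = 2·8·6.871·sin(180°/8) = 42.07 mm); the cube at (-3.5, 6.5) does not reach this height (z outside [8.5, 16.5]); Taking the union: only the r=10.5 sphere is present, so the union is just that shape — boundary = 42.07 mm. So its perimeter = 42.07 mm. Layer 37 (z = 11.84): the r=10.5 sphere contributes a regular 8-gon of circumradius √(10.5²−1.34²) = 10.414 (perimeter = 2·8·10.414·sin(180°/8) = 63.77 mm); the cube at (-3.5, 6.5) (footprint 22.5×29.5) is included at this height (perimeter 104.00 mm); Combining (union): the regions partially overlap (shared area 28.91 mm²), so the edge portions inside another operand are dropped and the merged outline is re-measured after clipping — boundary = 141.38 mm. So its perimeter = 141.38 mm. Layer 37 is larger (141.38 vs 42.07 mm).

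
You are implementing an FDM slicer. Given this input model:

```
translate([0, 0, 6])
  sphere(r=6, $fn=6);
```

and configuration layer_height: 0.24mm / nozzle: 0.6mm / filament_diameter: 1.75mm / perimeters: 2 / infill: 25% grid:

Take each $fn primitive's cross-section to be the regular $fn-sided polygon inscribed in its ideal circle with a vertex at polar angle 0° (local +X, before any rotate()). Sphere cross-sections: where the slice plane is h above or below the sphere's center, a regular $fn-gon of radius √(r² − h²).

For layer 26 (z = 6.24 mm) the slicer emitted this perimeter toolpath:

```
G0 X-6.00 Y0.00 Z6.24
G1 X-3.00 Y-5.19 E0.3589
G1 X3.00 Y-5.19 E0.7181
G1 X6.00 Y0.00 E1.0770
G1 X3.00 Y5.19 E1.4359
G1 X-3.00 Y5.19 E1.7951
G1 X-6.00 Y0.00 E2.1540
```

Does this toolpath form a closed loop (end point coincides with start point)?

Start point (G0): (-6.00, 0.00). End point (last G1): the path returns to the start — closed.

yes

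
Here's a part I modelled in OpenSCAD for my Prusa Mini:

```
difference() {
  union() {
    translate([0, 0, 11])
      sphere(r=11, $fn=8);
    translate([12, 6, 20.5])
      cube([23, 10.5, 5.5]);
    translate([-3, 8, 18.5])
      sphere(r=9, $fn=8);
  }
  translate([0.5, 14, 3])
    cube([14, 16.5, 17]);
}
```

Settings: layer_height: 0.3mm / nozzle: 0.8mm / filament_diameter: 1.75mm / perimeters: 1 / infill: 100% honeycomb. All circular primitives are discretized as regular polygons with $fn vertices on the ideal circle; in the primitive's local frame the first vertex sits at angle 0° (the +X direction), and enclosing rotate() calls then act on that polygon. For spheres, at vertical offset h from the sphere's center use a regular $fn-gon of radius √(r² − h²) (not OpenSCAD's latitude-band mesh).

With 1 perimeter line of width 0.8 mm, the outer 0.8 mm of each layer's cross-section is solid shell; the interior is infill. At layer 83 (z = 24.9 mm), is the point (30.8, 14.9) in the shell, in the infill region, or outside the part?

infill

At z = 24.9 mm: the sphere is absent (|z−center|=13.900 > r=11); the 23×10.5 cube at (12, 6) contributes its full rectangle; the r=9 sphere at (-3, 8) contributes a regular 8-gon of circumradius √(9²−6.4²) = 6.328; Merging all regions: the 2 present regions are separate (no shared area or edge), so areas and boundary lengths simply add and each stays a separate island — 2 connected regions; the cube at (0.5, 14) is absent (z outside [3, 20]); Subtracting the remaining from the first: none of the subtracted shapes is present at this height, so the result so far is unchanged — 2 connected regions. Overall, the cross-section has 2 separate islands. The nearest boundary edge runs (12.00, 16.50)→(35.00, 16.50); distance from the point to it = 1.60 mm. (Shell/infill is judged within the island containing the point — the largest one.) The point is inside the cross-section and 1.60 mm from the nearest boundary — more than the 0.8 mm shell width (1 × 0.8), so it's in the infill interior.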